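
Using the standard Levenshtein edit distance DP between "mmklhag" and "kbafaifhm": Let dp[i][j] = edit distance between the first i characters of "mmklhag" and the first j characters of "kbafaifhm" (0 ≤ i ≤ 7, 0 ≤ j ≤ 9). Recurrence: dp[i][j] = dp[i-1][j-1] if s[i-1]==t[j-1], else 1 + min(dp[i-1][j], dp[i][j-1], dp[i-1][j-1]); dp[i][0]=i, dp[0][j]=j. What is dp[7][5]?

   ''  k  b  a  f  a  i  f  h  m
''  0  1  2  3  4  5  6  7  8  9
 m  1  1  2  3  4  5  6  7  8  8
 m  2  2  2  3  4  5  6  7  8  8
 k  3  2  3  3  4  5  6  7  8  9
 l  4  3  3  4  4  5  6  7  8  9
 h  5  4  4  4  5  5  6  7  7  8
 a  6  5  5  4  5  5  6  7  8  8
 g  7  6  6  5  5  6  6  7  8  9

6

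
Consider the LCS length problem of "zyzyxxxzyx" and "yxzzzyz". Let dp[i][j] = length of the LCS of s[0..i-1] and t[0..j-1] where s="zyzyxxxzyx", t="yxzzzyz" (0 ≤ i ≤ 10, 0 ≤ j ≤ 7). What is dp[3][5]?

   ''  y  x  z  z  z  y  z
''  0  0  0  0  0  0  0  0
 z  0  0  0  1  1  1  1  1
 y  0  1  1  1  1  1  2  2
 z  0  1  1  2  2  2  2  3
 y  0  1  1  2  2  2  3  3
 x  0  1  2  2  2  2  3  3
 x  0  1  2  2  2  2  3  3
 x  0  1  2  2  2  2  3  3
 z  0  1  2  3  3  3  3  4
 y  0  1  2  3  3  3  4  4
 x  0  1  2  3  3  3  4  4

2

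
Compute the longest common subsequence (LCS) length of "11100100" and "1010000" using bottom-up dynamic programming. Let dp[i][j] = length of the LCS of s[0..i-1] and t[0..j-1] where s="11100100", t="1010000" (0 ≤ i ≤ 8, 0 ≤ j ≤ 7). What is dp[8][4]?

   ''  1  0  1  0  0  0  0
''  0  0  0  0  0  0  0  0
 1  0  1  1  1  1  1  1  1
 1  0  1  1  2  2  2  2  2
 1  0  1  1  2  2  2  2  2
 0  0  1  2  2  3  3  3  3
 0  0  1  2  2  3  4  4  4
 1  0  1  2  3  3  4  4  4
 0  0  1  2  3  4  4  5  5
 0  0  1  2  3  4  5  5  6

4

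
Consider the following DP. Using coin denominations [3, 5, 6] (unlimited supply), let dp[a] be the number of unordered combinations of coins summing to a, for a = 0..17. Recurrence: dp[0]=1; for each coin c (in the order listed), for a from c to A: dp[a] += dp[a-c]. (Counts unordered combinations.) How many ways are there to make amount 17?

3

after  coin     0     1     2     3     4     5     6     7     8     9    10    11    12    13    14    15    16    17
          3     1     0     0     1     0     0     1     0     0     1     0     0     1     0     0     1     0     0
          5     1     0     0     1     0     1     1     0     1     1     1     1     1     1     1     2     1     1
          6     1     0     0     1     0     1     2     0     1     2     1     2     3     1     2     4     2     3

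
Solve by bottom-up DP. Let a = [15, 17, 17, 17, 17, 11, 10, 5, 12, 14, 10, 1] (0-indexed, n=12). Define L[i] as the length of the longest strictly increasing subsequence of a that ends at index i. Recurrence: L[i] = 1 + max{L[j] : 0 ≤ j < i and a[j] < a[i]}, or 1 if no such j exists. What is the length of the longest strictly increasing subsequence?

   i    0    1    2    3    4    5    6    7    8    9   10   11
a[i]   15   17   17   17   17   11   10    5   12   14   10    1
L[i]    1    2    2    2    2    1    1    1    2    3    2    1

3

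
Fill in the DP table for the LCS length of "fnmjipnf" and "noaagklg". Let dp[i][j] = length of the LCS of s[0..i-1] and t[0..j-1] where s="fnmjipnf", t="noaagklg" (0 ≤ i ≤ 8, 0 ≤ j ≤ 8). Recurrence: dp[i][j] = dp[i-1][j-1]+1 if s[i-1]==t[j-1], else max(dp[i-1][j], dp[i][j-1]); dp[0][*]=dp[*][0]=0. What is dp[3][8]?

1

   ''  n  o  a  a  g  k  l  g
''  0  0  0  0  0  0  0  0  0
 f  0  0  0  0  0  0  0  0  0
 n  0  1  1  1  1  1  1  1  1
 m  0  1  1  1  1  1  1  1  1
 j  0  1  1  1  1  1  1  1  1
 i  0  1  1  1  1  1  1  1  1
 p  0  1  1  1  1  1  1  1  1
 n  0  1  1  1  1  1  1  1  1
 f  0  1  1  1  1  1  1  1  1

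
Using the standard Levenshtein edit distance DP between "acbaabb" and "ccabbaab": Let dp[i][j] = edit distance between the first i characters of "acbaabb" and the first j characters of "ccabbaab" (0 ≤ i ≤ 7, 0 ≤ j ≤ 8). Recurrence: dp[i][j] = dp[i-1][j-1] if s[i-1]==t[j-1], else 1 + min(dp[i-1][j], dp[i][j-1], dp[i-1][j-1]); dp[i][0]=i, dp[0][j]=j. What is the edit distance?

4

   ''  c  c  a  b  b  a  a  b
''  0  1  2  3  4  5  6  7  8
 a  1  1  2  2  3  4  5  6  7
 c  2  1  1  2  3  4  5  6  7
 b  3  2  2  2  2  3  4  5  6
 a  4  3  3  2  3  3  3  4  5
 a  5  4  4  3  3  4  3  3  4
 b  6  5  5  4  3  3  4  4  3
 b  7  6  6  5  4  3  4  5  4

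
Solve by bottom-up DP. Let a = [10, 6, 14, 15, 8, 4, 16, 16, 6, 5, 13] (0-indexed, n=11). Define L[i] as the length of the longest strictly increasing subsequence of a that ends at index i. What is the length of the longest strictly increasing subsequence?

4

   i    0    1    2    3    4    5    6    7    8    9   10
a[i]   10    6   14   15    8    4   16   16    6    5   13
L[i]    1    1    2    3    2    1    4    4    2    2    3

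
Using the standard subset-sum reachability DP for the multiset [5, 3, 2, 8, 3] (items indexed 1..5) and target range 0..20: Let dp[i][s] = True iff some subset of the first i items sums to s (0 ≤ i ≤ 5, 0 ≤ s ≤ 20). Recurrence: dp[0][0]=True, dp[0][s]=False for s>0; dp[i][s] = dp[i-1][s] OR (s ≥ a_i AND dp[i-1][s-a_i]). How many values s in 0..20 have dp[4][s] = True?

i\s   0   1   2   3   4   5   6   7   8   9  10  11  12  13  14  15  16  17  18  19  20
  0   T   F   F   F   F   F   F   F   F   F   F   F   F   F   F   F   F   F   F   F   F
  1   T   F   F   F   F   T   F   F   F   F   F   F   F   F   F   F   F   F   F   F   F
  2   T   F   F   T   F   T   F   F   T   F   F   F   F   F   F   F   F   F   F   F   F
  3   T   F   T   T   F   T   F   T   T   F   T   F   F   F   F   F   F   F   F   F   F
  4   T   F   T   T   F   T   F   T   T   F   T   T   F   T   F   T   T   F   T   F   F
  5   T   F   T   T   F   T   T   T   T   F   T   T   F   T   T   T   T   F   T   T   F

12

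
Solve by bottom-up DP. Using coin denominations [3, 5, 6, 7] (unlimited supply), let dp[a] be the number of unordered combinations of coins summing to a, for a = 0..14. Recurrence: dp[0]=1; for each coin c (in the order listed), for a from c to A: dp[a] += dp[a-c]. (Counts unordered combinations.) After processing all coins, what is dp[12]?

4

after  coin     0     1     2     3     4     5     6     7     8     9    10    11    12    13    14
          3     1     0     0     1     0     0     1     0     0     1     0     0     1     0     0
          5     1     0     0     1     0     1     1     0     1     1     1     1     1     1     1
          6     1     0     0     1     0     1     2     0     1     2     1     2     3     1     2
          7     1     0     0     1     0     1     2     1     1     2     2     2     4     3     3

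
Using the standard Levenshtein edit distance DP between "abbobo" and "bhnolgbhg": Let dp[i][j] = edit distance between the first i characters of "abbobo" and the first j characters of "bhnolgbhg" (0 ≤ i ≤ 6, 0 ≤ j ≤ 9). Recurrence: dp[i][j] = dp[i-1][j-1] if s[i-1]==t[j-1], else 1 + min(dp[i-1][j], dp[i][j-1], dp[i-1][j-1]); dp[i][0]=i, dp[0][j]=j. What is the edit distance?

7

   ''  b  h  n  o  l  g  b  h  g
''  0  1  2  3  4  5  6  7  8  9
 a  1  1  2  3  4  5  6  7  8  9
 b  2  1  2  3  4  5  6  6  7  8
 b  3  2  2  3  4  5  6  6  7  8
 o  4  3  3  3  3  4  5  6  7  8
 b  5  4  4  4  4  4  5  5  6  7
 o  6  5  5  5  4  5  5  6  6  7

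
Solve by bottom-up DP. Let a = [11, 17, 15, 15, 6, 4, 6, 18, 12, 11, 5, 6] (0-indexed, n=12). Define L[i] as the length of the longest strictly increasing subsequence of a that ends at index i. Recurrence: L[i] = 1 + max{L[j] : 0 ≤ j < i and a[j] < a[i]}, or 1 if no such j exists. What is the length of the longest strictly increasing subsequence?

   i    0    1    2    3    4    5    6    7    8    9   10   11
a[i]   11   17   15   15    6    4    6   18   12   11    5    6
L[i]    1    2    2    2    1    1    2    3    3    3    2    3

3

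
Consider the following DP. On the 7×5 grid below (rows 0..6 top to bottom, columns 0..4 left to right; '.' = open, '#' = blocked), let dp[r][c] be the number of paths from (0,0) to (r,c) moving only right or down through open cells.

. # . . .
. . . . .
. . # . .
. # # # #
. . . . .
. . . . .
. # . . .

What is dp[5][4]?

5

r\c   0   1   2   3   4
  0   1   0   0   0   0
  1   1   1   1   1   1
  2   1   2   0   1   2
  3   1   0   0   0   0
  4   1   1   1   1   1
  5   1   2   3   4   5
  6   1   0   3   7  12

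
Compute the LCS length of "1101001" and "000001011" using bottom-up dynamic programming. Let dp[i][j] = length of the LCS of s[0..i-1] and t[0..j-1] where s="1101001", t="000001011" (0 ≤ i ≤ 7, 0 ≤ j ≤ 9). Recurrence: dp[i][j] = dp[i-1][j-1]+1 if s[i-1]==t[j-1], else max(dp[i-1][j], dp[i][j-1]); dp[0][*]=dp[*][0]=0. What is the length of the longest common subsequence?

   ''  0  0  0  0  0  1  0  1  1
''  0  0  0  0  0  0  0  0  0  0
 1  0  0  0  0  0  0  1  1  1  1
 1  0  0  0  0  0  0  1  1  2  2
 0  0  1  1  1  1  1  1  2  2  2
 1  0  1  1  1  1  1  2  2  3  3
 0  0  1  2  2  2  2  2  3  3  3
 0  0  1  2  3  3  3  3  3  3  3
 1  0  1  2  3  3  3  4  4  4  4

4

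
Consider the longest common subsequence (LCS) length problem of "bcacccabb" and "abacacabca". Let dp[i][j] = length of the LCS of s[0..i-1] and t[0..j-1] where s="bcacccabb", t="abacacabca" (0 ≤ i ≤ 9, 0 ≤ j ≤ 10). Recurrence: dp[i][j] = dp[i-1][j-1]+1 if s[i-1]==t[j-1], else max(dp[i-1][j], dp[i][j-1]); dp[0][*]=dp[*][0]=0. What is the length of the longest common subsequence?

   ''  a  b  a  c  a  c  a  b  c  a
''  0  0  0  0  0  0  0  0  0  0  0
 b  0  0  1  1  1  1  1  1  1  1  1
 c  0  0  1  1  2  2  2  2  2  2  2
 a  0  1  1  2  2  3  3  3  3  3  3
 c  0  1  1  2  3  3  4  4  4  4  4
 c  0  1  1  2  3  3  4  4  4  5  5
 c  0  1  1  2  3  3  4  4  4  5  5
 a  0  1  1  2  3  4  4  5  5  5  6
 b  0  1  2  2  3  4  4  5  6  6  6
 b  0  1  2  2  3  4  4  5  6  6  6

6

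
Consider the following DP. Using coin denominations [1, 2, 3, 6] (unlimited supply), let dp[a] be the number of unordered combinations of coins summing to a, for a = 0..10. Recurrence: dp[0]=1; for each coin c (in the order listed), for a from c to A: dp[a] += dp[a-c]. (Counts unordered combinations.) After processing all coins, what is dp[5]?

after  coin     0     1     2     3     4     5     6     7     8     9    10
          1     1     1     1     1     1     1     1     1     1     1     1
          2     1     1     2     2     3     3     4     4     5     5     6
          3     1     1     2     3     4     5     7     8    10    12    14
          6     1     1     2     3     4     5     8     9    12    15    18

5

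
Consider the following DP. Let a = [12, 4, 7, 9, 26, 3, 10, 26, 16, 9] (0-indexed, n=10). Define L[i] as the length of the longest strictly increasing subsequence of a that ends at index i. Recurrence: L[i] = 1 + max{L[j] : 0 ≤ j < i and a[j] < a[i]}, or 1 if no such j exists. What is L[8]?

   i    0    1    2    3    4    5    6    7    8    9
a[i]   12    4    7    9   26    3   10   26   16    9
L[i]    1    1    2    3    4    1    4    5    5    3

5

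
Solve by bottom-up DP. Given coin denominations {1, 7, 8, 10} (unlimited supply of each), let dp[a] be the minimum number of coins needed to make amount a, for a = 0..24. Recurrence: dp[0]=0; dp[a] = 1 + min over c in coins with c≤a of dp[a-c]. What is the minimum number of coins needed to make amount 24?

 a  0  1  2  3  4  5  6  7  8  9 10 11 12 13 14 15 16 17 18 19 20 21 22 23 24
dp  0  1  2  3  4  5  6  1  1  2  1  2  3  4  2  2  2  2  2  3  2  3  3  3  3

3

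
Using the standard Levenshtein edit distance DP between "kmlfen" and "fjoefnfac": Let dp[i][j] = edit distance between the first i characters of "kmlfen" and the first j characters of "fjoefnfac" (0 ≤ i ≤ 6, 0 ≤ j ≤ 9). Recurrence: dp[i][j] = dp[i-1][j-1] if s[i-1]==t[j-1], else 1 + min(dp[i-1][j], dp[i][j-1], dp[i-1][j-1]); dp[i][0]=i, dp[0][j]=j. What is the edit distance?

8

   ''  f  j  o  e  f  n  f  a  c
''  0  1  2  3  4  5  6  7  8  9
 k  1  1  2  3  4  5  6  7  8  9
 m  2  2  2  3  4  5  6  7  8  9
 l  3  3  3  3  4  5  6  7  8  9
 f  4  3  4  4  4  4  5  6  7  8
 e  5  4  4  5  4  5  5  6  7  8
 n  6  5  5  5  5  5  5  6  7  8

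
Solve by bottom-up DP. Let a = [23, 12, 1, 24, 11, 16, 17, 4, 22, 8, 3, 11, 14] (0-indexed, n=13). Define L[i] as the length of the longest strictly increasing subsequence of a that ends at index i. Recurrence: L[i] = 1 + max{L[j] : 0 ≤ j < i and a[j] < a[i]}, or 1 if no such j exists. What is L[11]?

4

   i    0    1    2    3    4    5    6    7    8    9   10   11   12
a[i]   23   12    1   24   11   16   17    4   22    8    3   11   14
L[i]    1    1    1    2    2    3    4    2    5    3    2    4    5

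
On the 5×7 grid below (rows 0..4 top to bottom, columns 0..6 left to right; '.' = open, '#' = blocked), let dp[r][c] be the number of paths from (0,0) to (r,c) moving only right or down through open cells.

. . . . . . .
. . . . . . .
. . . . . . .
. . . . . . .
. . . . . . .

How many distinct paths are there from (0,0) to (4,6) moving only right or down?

r\c   0   1   2   3   4   5   6
  0   1   1   1   1   1   1   1
  1   1   2   3   4   5   6   7
  2   1   3   6  10  15  21  28
  3   1   4  10  20  35  56  84
  4   1   5  15  35  70 126 210

210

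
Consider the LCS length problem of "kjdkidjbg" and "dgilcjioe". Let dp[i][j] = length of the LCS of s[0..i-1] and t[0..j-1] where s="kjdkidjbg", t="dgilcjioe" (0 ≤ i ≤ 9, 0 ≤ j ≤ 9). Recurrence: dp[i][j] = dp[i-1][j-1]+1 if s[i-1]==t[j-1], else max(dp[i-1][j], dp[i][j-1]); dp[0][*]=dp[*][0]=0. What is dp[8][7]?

   ''  d  g  i  l  c  j  i  o  e
''  0  0  0  0  0  0  0  0  0  0
 k  0  0  0  0  0  0  0  0  0  0
 j  0  0  0  0  0  0  1  1  1  1
 d  0  1  1  1  1  1  1  1  1  1
 k  0  1  1  1  1  1  1  1  1  1
 i  0  1  1  2  2  2  2  2  2  2
 d  0  1  1  2  2  2  2  2  2  2
 j  0  1  1  2  2  2  3  3  3  3
 b  0  1  1  2  2  2  3  3  3  3
 g  0  1  2  2  2  2  3  3  3  3

3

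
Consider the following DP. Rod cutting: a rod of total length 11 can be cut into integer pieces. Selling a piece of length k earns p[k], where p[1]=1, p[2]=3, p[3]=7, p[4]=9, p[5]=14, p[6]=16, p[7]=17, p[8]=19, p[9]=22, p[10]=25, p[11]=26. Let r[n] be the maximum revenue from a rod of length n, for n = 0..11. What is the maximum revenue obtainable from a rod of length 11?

   n    0    1    2    3    4    5    6    7    8    9   10   11
r[n]    0    1    3    7    9   14   16   17   21   23   28   30

30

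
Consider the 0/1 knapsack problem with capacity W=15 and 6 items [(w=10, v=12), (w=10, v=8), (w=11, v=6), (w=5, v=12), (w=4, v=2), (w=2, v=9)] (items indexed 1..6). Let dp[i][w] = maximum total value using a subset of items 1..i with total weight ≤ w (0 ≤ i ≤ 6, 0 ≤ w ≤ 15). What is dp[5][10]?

i\w   0   1   2   3   4   5   6   7   8   9  10  11  12  13  14  15
  0   0   0   0   0   0   0   0   0   0   0   0   0   0   0   0   0
  1   0   0   0   0   0   0   0   0   0   0  12  12  12  12  12  12
  2   0   0   0   0   0   0   0   0   0   0  12  12  12  12  12  12
  3   0   0   0   0   0   0   0   0   0   0  12  12  12  12  12  12
  4   0   0   0   0   0  12  12  12  12  12  12  12  12  12  12  24
  5   0   0   0   0   2  12  12  12  12  14  14  14  14  14  14  24
  6   0   0   9   9   9  12  12  21  21  21  21  23  23  23  23  24

14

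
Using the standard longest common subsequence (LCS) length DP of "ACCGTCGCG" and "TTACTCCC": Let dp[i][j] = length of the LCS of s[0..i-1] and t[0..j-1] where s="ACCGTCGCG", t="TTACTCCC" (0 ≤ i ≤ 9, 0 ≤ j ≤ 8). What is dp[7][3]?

   ''  T  T  A  C  T  C  C  C
''  0  0  0  0  0  0  0  0  0
 A  0  0  0  1  1  1  1  1  1
 C  0  0  0  1  2  2  2  2  2
 C  0  0  0  1  2  2  3  3  3
 G  0  0  0  1  2  2  3  3  3
 T  0  1  1  1  2  3  3  3  3
 C  0  1  1  1  2  3  4  4  4
 G  0  1  1  1  2  3  4  4  4
 C  0  1  1  1  2  3  4  5  5
 G  0  1  1  1  2  3  4  5  5

1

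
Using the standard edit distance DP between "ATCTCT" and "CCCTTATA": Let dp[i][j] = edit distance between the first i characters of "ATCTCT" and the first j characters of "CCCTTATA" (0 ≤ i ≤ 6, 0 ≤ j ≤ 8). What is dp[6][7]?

4

   ''  C  C  C  T  T  A  T  A
''  0  1  2  3  4  5  6  7  8
 A  1  1  2  3  4  5  5  6  7
 T  2  2  2  3  3  4  5  5  6
 C  3  2  2  2  3  4  5  6  6
 T  4  3  3  3  2  3  4  5  6
 C  5  4  3  3  3  3  4  5  6
 T  6  5  4  4  3  3  4  4  5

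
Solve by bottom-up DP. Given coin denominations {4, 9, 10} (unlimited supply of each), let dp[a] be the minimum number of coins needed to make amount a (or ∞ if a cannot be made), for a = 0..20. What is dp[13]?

 a  0  1  2  3  4  5  6  7  8  9 10 11 12 13 14 15 16 17 18 19 20
dp  0  -  -  -  1  -  -  -  2  1  1  -  3  2  2  -  4  3  2  2  2
(- denotes ∞ / unreachable)

2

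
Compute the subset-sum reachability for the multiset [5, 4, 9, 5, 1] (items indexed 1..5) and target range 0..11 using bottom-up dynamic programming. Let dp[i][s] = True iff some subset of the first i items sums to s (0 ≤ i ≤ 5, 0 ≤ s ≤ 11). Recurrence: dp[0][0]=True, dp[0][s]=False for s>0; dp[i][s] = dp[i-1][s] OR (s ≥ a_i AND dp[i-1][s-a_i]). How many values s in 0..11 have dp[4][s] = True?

5

i\s   0   1   2   3   4   5   6   7   8   9  10  11
  0   T   F   F   F   F   F   F   F   F   F   F   F
  1   T   F   F   F   F   T   F   F   F   F   F   F
  2   T   F   F   F   T   T   F   F   F   T   F   F
  3   T   F   F   F   T   T   F   F   F   T   F   F
  4   T   F   F   F   T   T   F   F   F   T   T   F
  5   T   T   F   F   T   T   T   F   F   T   T   T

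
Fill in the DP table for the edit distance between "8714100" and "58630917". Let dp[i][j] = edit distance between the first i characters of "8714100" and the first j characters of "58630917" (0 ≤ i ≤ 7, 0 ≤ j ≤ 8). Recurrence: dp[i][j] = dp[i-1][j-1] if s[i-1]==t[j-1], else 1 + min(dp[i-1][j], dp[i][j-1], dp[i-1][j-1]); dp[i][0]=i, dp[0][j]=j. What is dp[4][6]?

   ''  5  8  6  3  0  9  1  7
''  0  1  2  3  4  5  6  7  8
 8  1  1  1  2  3  4  5  6  7
 7  2  2  2  2  3  4  5  6  6
 1  3  3  3  3  3  4  5  5  6
 4  4  4  4  4  4  4  5  6  6
 1  5  5  5  5  5  5  5  5  6
 0  6  6  6  6  6  5  6  6  6
 0  7  7  7  7  7  6  6  7  7

5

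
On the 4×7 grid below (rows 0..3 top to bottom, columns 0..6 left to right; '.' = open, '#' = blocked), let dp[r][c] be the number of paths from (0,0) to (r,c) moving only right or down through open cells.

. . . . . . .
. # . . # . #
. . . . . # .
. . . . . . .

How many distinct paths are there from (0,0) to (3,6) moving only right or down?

12

r\c   0   1   2   3   4   5   6
  0   1   1   1   1   1   1   1
  1   1   0   1   2   0   1   0
  2   1   1   2   4   4   0   0
  3   1   2   4   8  12  12  12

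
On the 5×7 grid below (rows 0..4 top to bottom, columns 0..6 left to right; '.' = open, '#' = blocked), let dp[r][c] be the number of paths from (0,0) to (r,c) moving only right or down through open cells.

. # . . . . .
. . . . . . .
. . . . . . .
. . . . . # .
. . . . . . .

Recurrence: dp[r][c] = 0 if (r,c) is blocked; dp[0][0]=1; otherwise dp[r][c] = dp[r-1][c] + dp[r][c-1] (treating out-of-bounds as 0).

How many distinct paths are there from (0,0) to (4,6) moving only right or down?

r\c   0   1   2   3   4   5   6
  0   1   0   0   0   0   0   0
  1   1   1   1   1   1   1   1
  2   1   2   3   4   5   6   7
  3   1   3   6  10  15   0   7
  4   1   4  10  20  35  35  42

42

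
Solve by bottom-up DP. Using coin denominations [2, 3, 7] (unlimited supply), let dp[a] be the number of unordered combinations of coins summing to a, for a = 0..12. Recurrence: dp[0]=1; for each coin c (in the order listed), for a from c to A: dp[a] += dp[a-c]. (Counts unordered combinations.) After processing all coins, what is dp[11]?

after  coin     0     1     2     3     4     5     6     7     8     9    10    11    12
          2     1     0     1     0     1     0     1     0     1     0     1     0     1
          3     1     0     1     1     1     1     2     1     2     2     2     2     3
          7     1     0     1     1     1     1     2     2     2     3     3     3     4

3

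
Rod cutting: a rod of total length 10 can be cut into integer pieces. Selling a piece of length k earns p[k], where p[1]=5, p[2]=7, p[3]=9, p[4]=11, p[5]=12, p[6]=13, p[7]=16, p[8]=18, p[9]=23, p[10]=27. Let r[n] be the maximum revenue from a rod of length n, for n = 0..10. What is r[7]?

35

   n    0    1    2    3    4    5    6    7    8    9   10
r[n]    0    5   10   15   20   25   30   35   40   45   50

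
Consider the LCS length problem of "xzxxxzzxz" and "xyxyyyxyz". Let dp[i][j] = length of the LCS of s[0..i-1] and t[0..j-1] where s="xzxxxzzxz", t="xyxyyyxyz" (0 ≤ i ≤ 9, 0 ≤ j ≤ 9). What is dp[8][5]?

   ''  x  y  x  y  y  y  x  y  z
''  0  0  0  0  0  0  0  0  0  0
 x  0  1  1  1  1  1  1  1  1  1
 z  0  1  1  1  1  1  1  1  1  2
 x  0  1  1  2  2  2  2  2  2  2
 x  0  1  1  2  2  2  2  3  3  3
 x  0  1  1  2  2  2  2  3  3  3
 z  0  1  1  2  2  2  2  3  3  4
 z  0  1  1  2  2  2  2  3  3  4
 x  0  1  1  2  2  2  2  3  3  4
 z  0  1  1  2  2  2  2  3  3  4

2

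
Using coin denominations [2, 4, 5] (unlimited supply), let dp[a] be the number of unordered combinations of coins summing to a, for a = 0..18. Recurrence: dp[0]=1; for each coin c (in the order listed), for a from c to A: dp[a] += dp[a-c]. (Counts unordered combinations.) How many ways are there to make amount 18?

after  coin     0     1     2     3     4     5     6     7     8     9    10    11    12    13    14    15    16    17    18
          2     1     0     1     0     1     0     1     0     1     0     1     0     1     0     1     0     1     0     1
          4     1     0     1     0     2     0     2     0     3     0     3     0     4     0     4     0     5     0     5
          5     1     0     1     0     2     1     2     1     3     2     4     2     5     3     6     4     7     5     8

8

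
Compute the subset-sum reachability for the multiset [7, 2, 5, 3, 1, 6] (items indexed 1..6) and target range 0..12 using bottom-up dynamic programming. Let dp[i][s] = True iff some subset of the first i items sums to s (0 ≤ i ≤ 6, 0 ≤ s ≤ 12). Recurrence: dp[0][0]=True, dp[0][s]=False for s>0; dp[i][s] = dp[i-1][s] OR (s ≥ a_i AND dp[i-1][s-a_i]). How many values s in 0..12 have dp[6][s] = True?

13

i\s   0   1   2   3   4   5   6   7   8   9  10  11  12
  0   T   F   F   F   F   F   F   F   F   F   F   F   F
  1   T   F   F   F   F   F   F   T   F   F   F   F   F
  2   T   F   T   F   F   F   F   T   F   T   F   F   F
  3   T   F   T   F   F   T   F   T   F   T   F   F   T
  4   T   F   T   T   F   T   F   T   T   T   T   F   T
  5   T   T   T   T   T   T   T   T   T   T   T   T   T
  6   T   T   T   T   T   T   T   T   T   T   T   T   T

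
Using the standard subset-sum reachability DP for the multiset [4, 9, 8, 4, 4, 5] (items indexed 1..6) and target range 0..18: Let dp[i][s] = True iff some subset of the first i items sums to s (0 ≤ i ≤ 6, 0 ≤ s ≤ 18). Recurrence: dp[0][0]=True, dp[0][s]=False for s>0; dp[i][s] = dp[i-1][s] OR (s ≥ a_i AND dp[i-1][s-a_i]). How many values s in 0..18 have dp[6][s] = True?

i\s   0   1   2   3   4   5   6   7   8   9  10  11  12  13  14  15  16  17  18
  0   T   F   F   F   F   F   F   F   F   F   F   F   F   F   F   F   F   F   F
  1   T   F   F   F   T   F   F   F   F   F   F   F   F   F   F   F   F   F   F
  2   T   F   F   F   T   F   F   F   F   T   F   F   F   T   F   F   F   F   F
  3   T   F   F   F   T   F   F   F   T   T   F   F   T   T   F   F   F   T   F
  4   T   F   F   F   T   F   F   F   T   T   F   F   T   T   F   F   T   T   F
  5   T   F   F   F   T   F   F   F   T   T   F   F   T   T   F   F   T   T   F
  6   T   F   F   F   T   T   F   F   T   T   F   F   T   T   T   F   T   T   T

11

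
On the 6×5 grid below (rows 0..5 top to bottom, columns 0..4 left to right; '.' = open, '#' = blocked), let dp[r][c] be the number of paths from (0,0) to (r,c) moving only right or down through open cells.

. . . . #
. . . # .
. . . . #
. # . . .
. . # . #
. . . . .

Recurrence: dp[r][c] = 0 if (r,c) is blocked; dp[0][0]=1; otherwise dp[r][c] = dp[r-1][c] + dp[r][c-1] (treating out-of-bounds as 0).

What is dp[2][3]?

6

r\c   0   1   2   3   4
  0   1   1   1   1   0
  1   1   2   3   0   0
  2   1   3   6   6   0
  3   1   0   6  12  12
  4   1   1   0  12   0
  5   1   2   2  14  14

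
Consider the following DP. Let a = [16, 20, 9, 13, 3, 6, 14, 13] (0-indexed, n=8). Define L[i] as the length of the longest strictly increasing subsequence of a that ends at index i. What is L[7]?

3

   i    0    1    2    3    4    5    6    7
a[i]   16   20    9   13    3    6   14   13
L[i]    1    2    1    2    1    2    3    3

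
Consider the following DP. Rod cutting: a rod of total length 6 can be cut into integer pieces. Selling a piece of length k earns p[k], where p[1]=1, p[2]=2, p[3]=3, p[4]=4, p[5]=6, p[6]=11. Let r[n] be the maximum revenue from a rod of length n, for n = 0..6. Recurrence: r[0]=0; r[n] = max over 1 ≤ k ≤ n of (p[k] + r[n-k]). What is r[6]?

   n    0    1    2    3    4    5    6
r[n]    0    1    2    3    4    6   11

11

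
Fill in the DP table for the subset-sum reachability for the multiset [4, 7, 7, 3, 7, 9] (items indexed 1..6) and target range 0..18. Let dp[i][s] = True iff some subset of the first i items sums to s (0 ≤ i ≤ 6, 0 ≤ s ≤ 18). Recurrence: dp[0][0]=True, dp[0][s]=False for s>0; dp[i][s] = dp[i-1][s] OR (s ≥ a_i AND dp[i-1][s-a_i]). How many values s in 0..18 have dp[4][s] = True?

i\s   0   1   2   3   4   5   6   7   8   9  10  11  12  13  14  15  16  17  18
  0   T   F   F   F   F   F   F   F   F   F   F   F   F   F   F   F   F   F   F
  1   T   F   F   F   T   F   F   F   F   F   F   F   F   F   F   F   F   F   F
  2   T   F   F   F   T   F   F   T   F   F   F   T   F   F   F   F   F   F   F
  3   T   F   F   F   T   F   F   T   F   F   F   T   F   F   T   F   F   F   T
  4   T   F   F   T   T   F   F   T   F   F   T   T   F   F   T   F   F   T   T
  5   T   F   F   T   T   F   F   T   F   F   T   T   F   F   T   F   F   T   T
  6   T   F   F   T   T   F   F   T   F   T   T   T   T   T   T   F   T   T   T

9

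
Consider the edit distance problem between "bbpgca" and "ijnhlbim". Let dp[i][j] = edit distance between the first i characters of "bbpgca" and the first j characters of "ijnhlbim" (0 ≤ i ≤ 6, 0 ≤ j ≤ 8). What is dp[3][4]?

4

   ''  i  j  n  h  l  b  i  m
''  0  1  2  3  4  5  6  7  8
 b  1  1  2  3  4  5  5  6  7
 b  2  2  2  3  4  5  5  6  7
 p  3  3  3  3  4  5  6  6  7
 g  4  4  4  4  4  5  6  7  7
 c  5  5  5  5  5  5  6  7  8
 a  6  6  6  6  6  6  6  7  8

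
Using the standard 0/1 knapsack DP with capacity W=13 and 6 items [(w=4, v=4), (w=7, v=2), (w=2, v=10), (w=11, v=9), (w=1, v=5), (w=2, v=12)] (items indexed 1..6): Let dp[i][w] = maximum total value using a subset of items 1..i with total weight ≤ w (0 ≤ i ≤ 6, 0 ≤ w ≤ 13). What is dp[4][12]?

14

i\w   0   1   2   3   4   5   6   7   8   9  10  11  12  13
  0   0   0   0   0   0   0   0   0   0   0   0   0   0   0
  1   0   0   0   0   4   4   4   4   4   4   4   4   4   4
  2   0   0   0   0   4   4   4   4   4   4   4   6   6   6
  3   0   0  10  10  10  10  14  14  14  14  14  14  14  16
  4   0   0  10  10  10  10  14  14  14  14  14  14  14  19
  5   0   5  10  15  15  15  15  19  19  19  19  19  19  19
  6   0   5  12  17  22  27  27  27  27  31  31  31  31  31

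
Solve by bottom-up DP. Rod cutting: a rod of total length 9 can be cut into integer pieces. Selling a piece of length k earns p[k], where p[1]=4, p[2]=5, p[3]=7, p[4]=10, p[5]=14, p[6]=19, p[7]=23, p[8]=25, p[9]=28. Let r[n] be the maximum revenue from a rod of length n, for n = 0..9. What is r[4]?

   n    0    1    2    3    4    5    6    7    8    9
r[n]    0    4    8   12   16   20   24   28   32   36

16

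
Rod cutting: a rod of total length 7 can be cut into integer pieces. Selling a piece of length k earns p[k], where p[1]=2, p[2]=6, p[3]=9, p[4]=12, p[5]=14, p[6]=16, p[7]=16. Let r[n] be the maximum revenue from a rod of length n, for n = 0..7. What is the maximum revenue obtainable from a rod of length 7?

   n    0    1    2    3    4    5    6    7
r[n]    0    2    6    9   12   15   18   21

21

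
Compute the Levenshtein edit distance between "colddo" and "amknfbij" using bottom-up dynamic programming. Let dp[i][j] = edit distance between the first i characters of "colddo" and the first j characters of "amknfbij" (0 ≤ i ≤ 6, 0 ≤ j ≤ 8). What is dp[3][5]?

   ''  a  m  k  n  f  b  i  j
''  0  1  2  3  4  5  6  7  8
 c  1  1  2  3  4  5  6  7  8
 o  2  2  2  3  4  5  6  7  8
 l  3  3  3  3  4  5  6  7  8
 d  4  4  4  4  4  5  6  7  8
 d  5  5  5  5  5  5  6  7  8
 o  6  6  6  6  6  6  6  7  8

5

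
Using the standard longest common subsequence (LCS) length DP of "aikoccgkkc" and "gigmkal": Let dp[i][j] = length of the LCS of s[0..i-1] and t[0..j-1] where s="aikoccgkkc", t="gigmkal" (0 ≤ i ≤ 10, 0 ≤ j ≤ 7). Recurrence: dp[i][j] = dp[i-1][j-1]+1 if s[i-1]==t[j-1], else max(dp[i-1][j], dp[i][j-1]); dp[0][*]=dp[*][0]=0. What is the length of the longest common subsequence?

   ''  g  i  g  m  k  a  l
''  0  0  0  0  0  0  0  0
 a  0  0  0  0  0  0  1  1
 i  0  0  1  1  1  1  1  1
 k  0  0  1  1  1  2  2  2
 o  0  0  1  1  1  2  2  2
 c  0  0  1  1  1  2  2  2
 c  0  0  1  1  1  2  2  2
 g  0  1  1  2  2  2  2  2
 k  0  1  1  2  2  3  3  3
 k  0  1  1  2  2  3  3  3
 c  0  1  1  2  2  3  3  3

3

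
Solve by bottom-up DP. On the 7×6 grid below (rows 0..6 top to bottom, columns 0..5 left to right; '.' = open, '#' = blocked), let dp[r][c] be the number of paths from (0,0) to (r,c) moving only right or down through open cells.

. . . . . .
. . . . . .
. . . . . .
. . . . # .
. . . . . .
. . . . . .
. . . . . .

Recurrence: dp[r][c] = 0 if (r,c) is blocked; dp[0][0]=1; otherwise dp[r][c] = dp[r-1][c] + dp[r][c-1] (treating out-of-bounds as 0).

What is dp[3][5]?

r\c   0   1   2   3   4   5
  0   1   1   1   1   1   1
  1   1   2   3   4   5   6
  2   1   3   6  10  15  21
  3   1   4  10  20   0  21
  4   1   5  15  35  35  56
  5   1   6  21  56  91 147
  6   1   7  28  84 175 322

21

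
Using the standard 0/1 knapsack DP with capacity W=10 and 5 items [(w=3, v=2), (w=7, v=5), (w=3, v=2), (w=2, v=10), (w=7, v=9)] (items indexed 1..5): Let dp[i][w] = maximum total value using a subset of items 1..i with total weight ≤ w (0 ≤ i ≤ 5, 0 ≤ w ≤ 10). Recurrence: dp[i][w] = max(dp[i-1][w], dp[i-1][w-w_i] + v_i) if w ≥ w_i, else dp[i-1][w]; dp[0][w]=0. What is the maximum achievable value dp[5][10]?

19

i\w   0   1   2   3   4   5   6   7   8   9  10
  0   0   0   0   0   0   0   0   0   0   0   0
  1   0   0   0   2   2   2   2   2   2   2   2
  2   0   0   0   2   2   2   2   5   5   5   7
  3   0   0   0   2   2   2   4   5   5   5   7
  4   0   0  10  10  10  12  12  12  14  15  15
  5   0   0  10  10  10  12  12  12  14  19  19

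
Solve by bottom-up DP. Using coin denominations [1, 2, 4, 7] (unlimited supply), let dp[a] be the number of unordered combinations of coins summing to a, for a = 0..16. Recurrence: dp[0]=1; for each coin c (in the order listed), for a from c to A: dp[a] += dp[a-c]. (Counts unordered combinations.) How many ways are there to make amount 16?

after  coin     0     1     2     3     4     5     6     7     8     9    10    11    12    13    14    15    16
          1     1     1     1     1     1     1     1     1     1     1     1     1     1     1     1     1     1
          2     1     1     2     2     3     3     4     4     5     5     6     6     7     7     8     8     9
          4     1     1     2     2     4     4     6     6     9     9    12    12    16    16    20    20    25
          7     1     1     2     2     4     4     6     7    10    11    14    16    20    22    27    30    36

36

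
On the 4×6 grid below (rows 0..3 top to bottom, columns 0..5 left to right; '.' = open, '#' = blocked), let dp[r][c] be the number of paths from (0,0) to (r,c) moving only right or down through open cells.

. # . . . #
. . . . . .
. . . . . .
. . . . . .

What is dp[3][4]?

15

r\c   0   1   2   3   4   5
  0   1   0   0   0   0   0
  1   1   1   1   1   1   1
  2   1   2   3   4   5   6
  3   1   3   6  10  15  21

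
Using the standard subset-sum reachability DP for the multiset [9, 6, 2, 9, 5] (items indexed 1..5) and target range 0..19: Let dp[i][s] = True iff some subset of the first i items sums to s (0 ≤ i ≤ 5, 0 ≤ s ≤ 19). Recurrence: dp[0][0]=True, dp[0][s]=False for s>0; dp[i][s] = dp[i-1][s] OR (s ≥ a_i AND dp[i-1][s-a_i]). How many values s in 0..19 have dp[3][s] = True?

8

i\s   0   1   2   3   4   5   6   7   8   9  10  11  12  13  14  15  16  17  18  19
  0   T   F   F   F   F   F   F   F   F   F   F   F   F   F   F   F   F   F   F   F
  1   T   F   F   F   F   F   F   F   F   T   F   F   F   F   F   F   F   F   F   F
  2   T   F   F   F   F   F   T   F   F   T   F   F   F   F   F   T   F   F   F   F
  3   T   F   T   F   F   F   T   F   T   T   F   T   F   F   F   T   F   T   F   F
  4   T   F   T   F   F   F   T   F   T   T   F   T   F   F   F   T   F   T   T   F
  5   T   F   T   F   F   T   T   T   T   T   F   T   F   T   T   T   T   T   T   F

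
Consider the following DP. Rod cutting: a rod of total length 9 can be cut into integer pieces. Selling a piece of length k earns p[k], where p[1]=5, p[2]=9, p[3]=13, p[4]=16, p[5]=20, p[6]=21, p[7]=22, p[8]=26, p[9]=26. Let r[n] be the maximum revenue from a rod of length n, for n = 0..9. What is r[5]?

   n    0    1    2    3    4    5    6    7    8    9
r[n]    0    5   10   15   20   25   30   35   40   45

25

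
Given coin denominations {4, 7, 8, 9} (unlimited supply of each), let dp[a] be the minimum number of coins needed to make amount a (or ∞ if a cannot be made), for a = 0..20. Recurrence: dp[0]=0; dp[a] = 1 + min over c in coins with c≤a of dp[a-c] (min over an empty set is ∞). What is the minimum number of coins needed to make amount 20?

3

 a  0  1  2  3  4  5  6  7  8  9 10 11 12 13 14 15 16 17 18 19 20
dp  0  -  -  -  1  -  -  1  1  1  -  2  2  2  2  2  2  2  2  3  3
(- denotes ∞ / unreachable)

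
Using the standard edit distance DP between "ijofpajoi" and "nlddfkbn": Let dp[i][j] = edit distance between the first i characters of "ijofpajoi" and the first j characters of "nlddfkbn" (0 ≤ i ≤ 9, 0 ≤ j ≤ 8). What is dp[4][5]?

   ''  n  l  d  d  f  k  b  n
''  0  1  2  3  4  5  6  7  8
 i  1  1  2  3  4  5  6  7  8
 j  2  2  2  3  4  5  6  7  8
 o  3  3  3  3  4  5  6  7  8
 f  4  4  4  4  4  4  5  6  7
 p  5  5  5  5  5  5  5  6  7
 a  6  6  6  6  6  6  6  6  7
 j  7  7  7  7  7  7  7  7  7
 o  8  8  8  8  8  8  8  8  8
 i  9  9  9  9  9  9  9  9  9

4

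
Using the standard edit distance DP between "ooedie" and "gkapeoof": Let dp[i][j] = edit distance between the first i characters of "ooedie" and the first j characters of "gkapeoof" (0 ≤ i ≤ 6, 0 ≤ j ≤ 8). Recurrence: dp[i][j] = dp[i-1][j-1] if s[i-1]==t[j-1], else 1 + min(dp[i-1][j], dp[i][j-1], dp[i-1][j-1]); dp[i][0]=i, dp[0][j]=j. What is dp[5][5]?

5

   ''  g  k  a  p  e  o  o  f
''  0  1  2  3  4  5  6  7  8
 o  1  1  2  3  4  5  5  6  7
 o  2  2  2  3  4  5  5  5  6
 e  3  3  3  3  4  4  5  6  6
 d  4  4  4  4  4  5  5  6  7
 i  5  5  5  5  5  5  6  6  7
 e  6  6  6  6  6  5  6  7  7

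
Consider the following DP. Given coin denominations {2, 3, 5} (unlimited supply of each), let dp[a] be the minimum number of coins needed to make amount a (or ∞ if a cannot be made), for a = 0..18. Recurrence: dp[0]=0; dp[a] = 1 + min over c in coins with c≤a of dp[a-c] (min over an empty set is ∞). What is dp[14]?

 a  0  1  2  3  4  5  6  7  8  9 10 11 12 13 14 15 16 17 18
dp  0  -  1  1  2  1  2  2  2  3  2  3  3  3  4  3  4  4  4
(- denotes ∞ / unreachable)

4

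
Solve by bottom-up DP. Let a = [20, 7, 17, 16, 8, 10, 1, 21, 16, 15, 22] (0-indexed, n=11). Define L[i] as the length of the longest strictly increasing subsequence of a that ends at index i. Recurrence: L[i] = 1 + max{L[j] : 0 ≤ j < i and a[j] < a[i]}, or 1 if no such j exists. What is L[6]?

   i    0    1    2    3    4    5    6    7    8    9   10
a[i]   20    7   17   16    8   10    1   21   16   15   22
L[i]    1    1    2    2    2    3    1    4    4    4    5

1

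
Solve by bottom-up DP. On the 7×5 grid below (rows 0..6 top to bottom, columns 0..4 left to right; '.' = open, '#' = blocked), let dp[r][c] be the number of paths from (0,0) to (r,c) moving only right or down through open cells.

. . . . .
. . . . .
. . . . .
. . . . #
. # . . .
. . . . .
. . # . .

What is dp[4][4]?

r\c   0   1   2   3   4
  0   1   1   1   1   1
  1   1   2   3   4   5
  2   1   3   6  10  15
  3   1   4  10  20   0
  4   1   0  10  30  30
  5   1   1  11  41  71
  6   1   2   0  41 112

30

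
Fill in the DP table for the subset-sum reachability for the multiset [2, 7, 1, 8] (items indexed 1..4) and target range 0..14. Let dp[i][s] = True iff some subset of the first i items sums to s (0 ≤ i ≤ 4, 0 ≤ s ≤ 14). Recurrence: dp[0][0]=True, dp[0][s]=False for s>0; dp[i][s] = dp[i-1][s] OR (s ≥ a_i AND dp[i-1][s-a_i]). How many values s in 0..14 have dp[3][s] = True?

8

i\s   0   1   2   3   4   5   6   7   8   9  10  11  12  13  14
  0   T   F   F   F   F   F   F   F   F   F   F   F   F   F   F
  1   T   F   T   F   F   F   F   F   F   F   F   F   F   F   F
  2   T   F   T   F   F   F   F   T   F   T   F   F   F   F   F
  3   T   T   T   T   F   F   F   T   T   T   T   F   F   F   F
  4   T   T   T   T   F   F   F   T   T   T   T   T   F   F   F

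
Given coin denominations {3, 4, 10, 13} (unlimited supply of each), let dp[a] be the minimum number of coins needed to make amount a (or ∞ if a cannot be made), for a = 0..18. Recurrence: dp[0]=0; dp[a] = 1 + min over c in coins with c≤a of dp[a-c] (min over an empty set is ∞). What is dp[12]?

3

 a  0  1  2  3  4  5  6  7  8  9 10 11 12 13 14 15 16 17 18
dp  0  -  -  1  1  -  2  2  2  3  1  3  3  1  2  4  2  2  3
(- denotes ∞ / unreachable)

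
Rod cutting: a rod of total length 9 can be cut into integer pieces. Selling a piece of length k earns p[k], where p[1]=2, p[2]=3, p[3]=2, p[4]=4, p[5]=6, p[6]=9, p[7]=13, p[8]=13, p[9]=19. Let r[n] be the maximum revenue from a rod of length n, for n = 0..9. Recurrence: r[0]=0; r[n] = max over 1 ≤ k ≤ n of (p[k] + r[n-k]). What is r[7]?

   n    0    1    2    3    4    5    6    7    8    9
r[n]    0    2    4    6    8   10   12   14   16   19

14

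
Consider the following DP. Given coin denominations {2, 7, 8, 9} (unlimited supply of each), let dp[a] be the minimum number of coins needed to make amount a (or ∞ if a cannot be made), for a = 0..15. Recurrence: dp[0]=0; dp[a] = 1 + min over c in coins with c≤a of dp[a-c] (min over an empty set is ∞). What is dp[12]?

 a  0  1  2  3  4  5  6  7  8  9 10 11 12 13 14 15
dp  0  -  1  -  2  -  3  1  1  1  2  2  3  3  2  2
(- denotes ∞ / unreachable)

3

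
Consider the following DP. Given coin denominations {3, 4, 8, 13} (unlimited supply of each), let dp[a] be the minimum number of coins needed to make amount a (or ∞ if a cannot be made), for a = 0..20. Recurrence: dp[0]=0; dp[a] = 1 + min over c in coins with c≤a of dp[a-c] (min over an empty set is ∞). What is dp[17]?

2

 a  0  1  2  3  4  5  6  7  8  9 10 11 12 13 14 15 16 17 18 19 20
dp  0  -  -  1  1  -  2  2  1  3  3  2  2  1  3  3  2  2  4  3  3
(- denotes ∞ / unreachable)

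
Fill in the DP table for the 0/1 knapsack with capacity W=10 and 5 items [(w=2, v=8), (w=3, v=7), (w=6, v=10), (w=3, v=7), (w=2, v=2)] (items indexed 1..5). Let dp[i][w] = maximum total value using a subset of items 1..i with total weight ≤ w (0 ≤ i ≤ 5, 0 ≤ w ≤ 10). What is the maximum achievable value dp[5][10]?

i\w   0   1   2   3   4   5   6   7   8   9  10
  0   0   0   0   0   0   0   0   0   0   0   0
  1   0   0   8   8   8   8   8   8   8   8   8
  2   0   0   8   8   8  15  15  15  15  15  15
  3   0   0   8   8   8  15  15  15  18  18  18
  4   0   0   8   8   8  15  15  15  22  22  22
  5   0   0   8   8  10  15  15  17  22  22  24

24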